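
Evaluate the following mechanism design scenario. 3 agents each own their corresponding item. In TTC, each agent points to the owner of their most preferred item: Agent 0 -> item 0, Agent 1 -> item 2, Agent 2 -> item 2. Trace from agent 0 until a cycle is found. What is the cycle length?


Step 1: Trace the pointer graph from agent 0: 0 -> 0
Step 2: A cycle is detected when we revisit agent 0
Step 3: The cycle is: 0 -> 0
Step 4: Cycle length = 1

1


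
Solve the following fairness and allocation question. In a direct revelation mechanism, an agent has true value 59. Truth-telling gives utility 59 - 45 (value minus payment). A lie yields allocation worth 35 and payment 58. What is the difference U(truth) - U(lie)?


Step 1: U(truth) = value - payment = 59 - 45 = 14
Step 2: U(lie) = allocation - payment = 35 - 58 = -23
Step 3: IC gap = 14 - (-23) = 37

37


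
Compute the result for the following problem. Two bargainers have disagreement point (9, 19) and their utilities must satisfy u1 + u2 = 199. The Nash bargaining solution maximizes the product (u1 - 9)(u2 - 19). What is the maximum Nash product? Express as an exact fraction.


Step 1: The Nash solution splits surplus symmetrically above the disagreement point
Step 2: u1 = (total + d1 - d2)/2 = (199 + 9 - 19)/2 = 189/2
Step 3: u2 = (total - d1 + d2)/2 = (199 - 9 + 19)/2 = 209/2
Step 4: Nash product = (189/2 - 9) * (209/2 - 19)
Step 5: = 171/2 * 171/2 = 29241/4

29241/4


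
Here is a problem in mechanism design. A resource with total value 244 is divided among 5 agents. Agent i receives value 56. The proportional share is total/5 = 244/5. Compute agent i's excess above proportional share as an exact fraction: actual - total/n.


Step 1: Proportional share = 244/5
Step 2: Agent's actual allocation = 56
Step 3: Excess = 56 - 244/5 = 36/5

36/5


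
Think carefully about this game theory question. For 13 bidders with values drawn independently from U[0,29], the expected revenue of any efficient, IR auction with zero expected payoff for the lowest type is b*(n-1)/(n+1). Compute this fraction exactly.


Step 1: By Revenue Equivalence, expected revenue = b*(n-1)/(n+1)
Step 2: Substituting n = 13, b = 29
Step 3: Revenue = 29*(13-1)/(13+1) = 29*12/14
Step 4: Revenue = 348/14 = 174/7

174/7


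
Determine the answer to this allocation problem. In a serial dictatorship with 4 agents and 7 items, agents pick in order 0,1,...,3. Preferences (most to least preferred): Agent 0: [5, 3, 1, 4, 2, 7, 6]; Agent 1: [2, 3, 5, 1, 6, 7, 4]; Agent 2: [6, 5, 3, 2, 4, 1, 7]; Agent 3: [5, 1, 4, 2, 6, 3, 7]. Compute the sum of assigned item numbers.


Step 1: Agent 0 picks item 5
Step 2: Agent 1 picks item 2
Step 3: Agent 2 picks item 6
Step 4: Agent 3 picks item 1
Step 5: Sum = 5 + 2 + 6 + 1 = 14

14


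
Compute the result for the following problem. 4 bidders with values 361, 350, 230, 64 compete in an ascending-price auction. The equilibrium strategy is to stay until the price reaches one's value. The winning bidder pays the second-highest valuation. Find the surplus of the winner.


Step 1: Identify the highest value: 361
Step 2: Identify the second-highest value: 350
Step 3: The final price = second-highest value = 350
Step 4: Surplus = 361 - 350 = 11

11


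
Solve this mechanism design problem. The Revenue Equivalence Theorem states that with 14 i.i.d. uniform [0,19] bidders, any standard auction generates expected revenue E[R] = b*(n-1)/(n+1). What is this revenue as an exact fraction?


Step 1: By Revenue Equivalence, expected revenue = b*(n-1)/(n+1)
Step 2: Substituting n = 14, b = 19
Step 3: Revenue = 19*(14-1)/(14+1) = 19*13/15
Step 4: Revenue = 247/15

247/15


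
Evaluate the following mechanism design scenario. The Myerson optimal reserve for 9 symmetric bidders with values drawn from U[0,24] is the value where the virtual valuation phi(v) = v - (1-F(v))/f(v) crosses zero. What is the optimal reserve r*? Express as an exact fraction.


Step 1: For U[0,24], F(v) = v/24 and f(v) = 1/24
Step 2: phi(v) = v - (1 - v/24)/(1/24) = v - (24 - v) = 2v - 24
Step 3: Set phi(r*) = 0: 2r* - 24 = 0
Step 4: r* = 24/2 = 12 (the number of bidders n = 9 does not enter)

12


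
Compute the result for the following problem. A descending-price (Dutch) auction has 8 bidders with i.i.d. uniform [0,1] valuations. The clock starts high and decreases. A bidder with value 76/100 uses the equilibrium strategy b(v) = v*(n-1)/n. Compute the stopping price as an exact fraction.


Step 1: Dutch auctions are strategically equivalent to first-price auctions
Step 2: The equilibrium bid is b(v) = v*(n-1)/n
Step 3: b = 19/25 * 7/8
Step 4: b = 133/200

133/200


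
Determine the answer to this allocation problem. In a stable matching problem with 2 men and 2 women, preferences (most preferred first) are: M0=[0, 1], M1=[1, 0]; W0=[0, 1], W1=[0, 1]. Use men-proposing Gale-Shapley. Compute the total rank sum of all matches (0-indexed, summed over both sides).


Step 1: Run Gale-Shapley (men propose, women hold best offer):
  M0 proposes to W0; she accepts
  M1 proposes to W1; she accepts
Step 2: Final matching: W0-M0, W1-M1
Step 3: 0-indexed ranks (man's rank of his match, then woman's): 0 + 0 + 0 + 1
Step 4: Total rank sum = 1

1


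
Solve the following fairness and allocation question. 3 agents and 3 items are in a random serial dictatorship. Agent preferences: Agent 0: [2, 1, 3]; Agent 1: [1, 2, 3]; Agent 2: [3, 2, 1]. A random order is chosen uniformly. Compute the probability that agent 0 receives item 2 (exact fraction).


Step 1: Agent 0 wants item 2
Step 2: There are 6 possible orderings of agents
Step 3: In 6 orderings, agent 0 gets item 2
Step 4: Probability = 6/6 = 1

1


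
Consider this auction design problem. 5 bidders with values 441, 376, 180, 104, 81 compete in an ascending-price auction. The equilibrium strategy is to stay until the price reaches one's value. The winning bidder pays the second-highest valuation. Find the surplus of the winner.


Step 1: Identify the highest value: 441
Step 2: Identify the second-highest value: 376
Step 3: The final price = second-highest value = 376
Step 4: Surplus = 441 - 376 = 65

65


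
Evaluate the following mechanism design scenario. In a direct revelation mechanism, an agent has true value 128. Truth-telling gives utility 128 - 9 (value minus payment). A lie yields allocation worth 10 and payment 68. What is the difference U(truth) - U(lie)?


Step 1: U(truth) = value - payment = 128 - 9 = 119
Step 2: U(lie) = allocation - payment = 10 - 68 = -58
Step 3: IC gap = 119 - (-58) = 177

177


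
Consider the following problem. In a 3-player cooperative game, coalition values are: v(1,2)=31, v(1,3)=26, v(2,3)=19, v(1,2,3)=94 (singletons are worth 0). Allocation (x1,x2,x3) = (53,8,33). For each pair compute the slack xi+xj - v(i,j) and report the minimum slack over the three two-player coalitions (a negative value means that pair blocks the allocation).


Step 1: Slack for coalition (1,2): x1+x2 - v12 = 61 - 31 = 30
Step 2: Slack for coalition (1,3): x1+x3 - v13 = 86 - 26 = 60
Step 3: Slack for coalition (2,3): x2+x3 - v23 = 41 - 19 = 22
Step 4: Minimum slack = min(30, 60, 22) = 22, attained by (2,3); no pair can gain by deviating, so the allocation is in the core

22


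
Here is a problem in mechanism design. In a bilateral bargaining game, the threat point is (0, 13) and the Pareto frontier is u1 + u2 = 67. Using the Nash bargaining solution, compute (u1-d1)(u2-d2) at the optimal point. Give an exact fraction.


Step 1: The Nash solution splits surplus symmetrically above the disagreement point
Step 2: u1 = (total + d1 - d2)/2 = (67 + 0 - 13)/2 = 27
Step 3: u2 = (total - d1 + d2)/2 = (67 - 0 + 13)/2 = 40
Step 4: Nash product = (27 - 0) * (40 - 13)
Step 5: = 27 * 27 = 729

729


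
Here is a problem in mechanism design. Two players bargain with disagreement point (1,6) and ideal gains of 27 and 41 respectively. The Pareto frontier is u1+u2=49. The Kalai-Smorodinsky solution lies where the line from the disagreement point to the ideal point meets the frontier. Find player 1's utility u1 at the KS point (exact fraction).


Step 1: At the KS point, (u1-d1)/r1 = (u2-d2)/r2 = t and u1+u2 = 49
Step 2: u1 = d1 + r1*t and u2 = d2 + r2*t, so (d1 + r1*t) + (d2 + r2*t) = 49
Step 3: t = (49 - 1 - 6)/(27 + 41) = 42/68 = 21/34
Step 4: u1 = d1 + r1*t = 1 + 27 * 21/34 = 601/34
Step 5: (Check: u2 = d2 + r2*t = 1065/34; u1+u2 = 601/34 + 1065/34 = 49, on the frontier.)

601/34


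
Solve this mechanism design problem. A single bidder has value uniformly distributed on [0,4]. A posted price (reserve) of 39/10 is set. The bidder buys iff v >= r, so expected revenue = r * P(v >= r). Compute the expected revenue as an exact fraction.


Step 1: Posted price r = 39/10, value support [0,4]
Step 2: P(v >= r) = (4 - 39/10)/4 = 1/40
Step 3: Expected revenue = r * P(v >= r) = 39/10 * 1/40
Step 4: Revenue = 39/400

39/400


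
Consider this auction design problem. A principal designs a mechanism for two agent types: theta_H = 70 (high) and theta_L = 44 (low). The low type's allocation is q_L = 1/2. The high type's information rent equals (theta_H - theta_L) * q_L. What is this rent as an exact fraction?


Step 1: theta_H - theta_L = 70 - 44 = 26
Step 2: Information rent = (theta_H - theta_L) * q_L
Step 3: = 26 * 1/2
Step 4: = 13

13


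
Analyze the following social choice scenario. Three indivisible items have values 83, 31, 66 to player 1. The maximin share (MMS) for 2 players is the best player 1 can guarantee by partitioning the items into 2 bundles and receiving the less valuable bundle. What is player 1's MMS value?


Step 1: Item values = 83, 31, 66
Step 2: Enumerate all 2-bundle partitions and take the smaller bundle:
  Partition 1: {83} vs {31,66} -> bundles 83, 97; min = 83
  Partition 2: {31} vs {83,66} -> bundles 31, 149; min = 31
  Partition 3: {66} vs {83,31} -> bundles 66, 114; min = 66
Step 3: MMS = max(83, 31, 66) = 83

83


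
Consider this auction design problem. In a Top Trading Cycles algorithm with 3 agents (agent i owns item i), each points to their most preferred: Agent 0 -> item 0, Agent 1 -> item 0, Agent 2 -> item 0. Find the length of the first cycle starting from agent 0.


Step 1: Trace the pointer graph from agent 0: 0 -> 0
Step 2: A cycle is detected when we revisit agent 0
Step 3: The cycle is: 0 -> 0
Step 4: Cycle length = 1

1


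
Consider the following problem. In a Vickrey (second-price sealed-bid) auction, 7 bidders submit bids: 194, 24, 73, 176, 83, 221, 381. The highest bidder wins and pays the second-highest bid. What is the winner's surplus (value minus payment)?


Step 1: Sort bids in descending order: 381, 221, 194, 176, 83, 73, 24
Step 2: The winning bid is the highest: 381
Step 3: The payment equals the second-highest bid: 221
Step 4: Surplus = winner's bid - payment = 381 - 221 = 160

160


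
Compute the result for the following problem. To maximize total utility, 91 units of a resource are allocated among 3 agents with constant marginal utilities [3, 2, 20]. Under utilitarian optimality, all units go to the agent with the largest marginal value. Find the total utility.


Step 1: The marginal utilities are [3, 2, 20]
Step 2: The highest marginal utility is 20
Step 3: All 91 units go to that agent
Step 4: Total utility = 20 * 91 = 1820

1820


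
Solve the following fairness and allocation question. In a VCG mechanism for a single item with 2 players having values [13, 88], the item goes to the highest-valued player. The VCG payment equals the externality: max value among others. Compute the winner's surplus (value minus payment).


Step 1: The winner is the agent with the highest value: agent 1 with value 88
Step 2: Values of other agents: [13]
Step 3: VCG payment = max of others' values = 13
Step 4: Surplus = 88 - 13 = 75

75


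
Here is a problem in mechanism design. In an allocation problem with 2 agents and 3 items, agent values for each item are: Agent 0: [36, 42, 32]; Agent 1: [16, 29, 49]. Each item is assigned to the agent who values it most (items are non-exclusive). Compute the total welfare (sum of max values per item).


Step 1: For each item, find the maximum value among all agents.
Step 2: Item 0 -> Agent 0 (value 36)
Step 3: Item 1 -> Agent 0 (value 42)
Step 4: Item 2 -> Agent 1 (value 49)
Step 5: Total welfare = 36 + 42 + 49 = 127

127


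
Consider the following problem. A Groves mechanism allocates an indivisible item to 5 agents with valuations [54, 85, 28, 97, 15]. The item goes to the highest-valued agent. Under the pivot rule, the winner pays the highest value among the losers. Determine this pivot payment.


Step 1: The efficient winner is agent 3 with value 97
Step 2: Other agents' values: [54, 85, 28, 15]
Step 3: Pivot payment = max(others) = 85
Step 4: The winner pays 85

85


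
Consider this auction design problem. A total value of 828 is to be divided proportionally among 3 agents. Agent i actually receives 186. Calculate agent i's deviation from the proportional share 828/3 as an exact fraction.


Step 1: Proportional share = 828/3 = 276
Step 2: Agent's actual allocation = 186
Step 3: Excess = 186 - 276 = -90

-90


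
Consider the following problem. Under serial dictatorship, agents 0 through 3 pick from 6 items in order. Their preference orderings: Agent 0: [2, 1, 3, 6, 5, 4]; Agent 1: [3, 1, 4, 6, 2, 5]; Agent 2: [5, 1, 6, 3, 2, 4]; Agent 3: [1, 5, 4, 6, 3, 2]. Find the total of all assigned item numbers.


Step 1: Agent 0 picks item 2
Step 2: Agent 1 picks item 3
Step 3: Agent 2 picks item 5
Step 4: Agent 3 picks item 1
Step 5: Sum = 2 + 3 + 5 + 1 = 11

11


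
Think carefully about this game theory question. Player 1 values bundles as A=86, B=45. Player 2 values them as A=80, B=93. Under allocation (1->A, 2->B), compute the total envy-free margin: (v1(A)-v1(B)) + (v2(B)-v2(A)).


Step 1: Player 1's margin = v1(A) - v1(B) = 86 - 45 = 41
Step 2: Player 2's margin = v2(B) - v2(A) = 93 - 80 = 13
Step 3: Total margin = 41 + 13 = 54

54


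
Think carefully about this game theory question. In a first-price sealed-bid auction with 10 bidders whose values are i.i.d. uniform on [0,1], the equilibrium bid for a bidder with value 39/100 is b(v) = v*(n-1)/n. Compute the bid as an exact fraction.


Step 1: The symmetric BNE bidding function is b(v) = v * (n-1) / n
Step 2: Substitute v = 39/100 and n = 10
Step 3: b = 39/100 * 9/10
Step 4: b = 351/1000

351/1000


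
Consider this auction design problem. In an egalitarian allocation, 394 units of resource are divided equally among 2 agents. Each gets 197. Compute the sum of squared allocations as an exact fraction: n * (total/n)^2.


Step 1: Each agent's share = 394/2 = 197
Step 2: Square of each share = (197)^2 = 38809
Step 3: Sum of squares = 2 * 38809 = 77618

77618


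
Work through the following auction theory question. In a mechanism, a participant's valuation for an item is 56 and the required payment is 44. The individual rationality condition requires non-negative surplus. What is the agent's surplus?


Step 1: Surplus = value - payment = 56 - 44 = 12
Step 2: IR is satisfied (surplus >= 0)

12


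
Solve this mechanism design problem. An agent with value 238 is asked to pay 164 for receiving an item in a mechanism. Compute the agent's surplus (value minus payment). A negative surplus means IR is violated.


Step 1: Surplus = value - payment = 238 - 164 = 74
Step 2: IR is satisfied (surplus >= 0)

74


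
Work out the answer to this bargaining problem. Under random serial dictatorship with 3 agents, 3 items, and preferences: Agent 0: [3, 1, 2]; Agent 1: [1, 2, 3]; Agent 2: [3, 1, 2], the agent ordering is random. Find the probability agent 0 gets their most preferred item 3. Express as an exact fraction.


Step 1: Agent 0 wants item 3
Step 2: There are 6 possible orderings of agents
Step 3: In 3 orderings, agent 0 gets item 3
Step 4: Probability = 3/6 = 1/2

1/2


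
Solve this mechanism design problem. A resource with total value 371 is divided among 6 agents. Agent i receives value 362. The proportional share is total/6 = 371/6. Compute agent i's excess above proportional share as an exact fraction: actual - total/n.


Step 1: Proportional share = 371/6
Step 2: Agent's actual allocation = 362
Step 3: Excess = 362 - 371/6 = 1801/6

1801/6


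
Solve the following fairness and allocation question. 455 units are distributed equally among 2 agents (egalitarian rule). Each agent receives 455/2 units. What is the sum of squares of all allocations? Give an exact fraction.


Step 1: Each agent's share = 455/2
Step 2: Square of each share = (455/2)^2 = 207025/4
Step 3: Sum of squares = 2 * 207025/4 = 207025/2

207025/2


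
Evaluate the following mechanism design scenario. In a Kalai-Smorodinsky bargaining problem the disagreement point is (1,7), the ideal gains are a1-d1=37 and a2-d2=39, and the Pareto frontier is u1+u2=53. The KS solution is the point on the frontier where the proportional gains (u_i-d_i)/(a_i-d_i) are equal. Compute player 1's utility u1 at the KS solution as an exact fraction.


Step 1: At the KS point, (u1-d1)/r1 = (u2-d2)/r2 = t and u1+u2 = 53
Step 2: u1 = d1 + r1*t and u2 = d2 + r2*t, so (d1 + r1*t) + (d2 + r2*t) = 53
Step 3: t = (53 - 1 - 7)/(37 + 39) = 45/76
Step 4: u1 = d1 + r1*t = 1 + 37 * 45/76 = 1741/76
Step 5: (Check: u2 = d2 + r2*t = 2287/76; u1+u2 = 1741/76 + 2287/76 = 53, on the frontier.)

1741/76


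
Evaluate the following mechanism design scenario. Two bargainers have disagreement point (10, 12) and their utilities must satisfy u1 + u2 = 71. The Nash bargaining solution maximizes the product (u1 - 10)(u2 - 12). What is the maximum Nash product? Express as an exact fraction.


Step 1: The Nash solution splits surplus symmetrically above the disagreement point
Step 2: u1 = (total + d1 - d2)/2 = (71 + 10 - 12)/2 = 69/2
Step 3: u2 = (total - d1 + d2)/2 = (71 - 10 + 12)/2 = 73/2
Step 4: Nash product = (69/2 - 10) * (73/2 - 12)
Step 5: = 49/2 * 49/2 = 2401/4

2401/4


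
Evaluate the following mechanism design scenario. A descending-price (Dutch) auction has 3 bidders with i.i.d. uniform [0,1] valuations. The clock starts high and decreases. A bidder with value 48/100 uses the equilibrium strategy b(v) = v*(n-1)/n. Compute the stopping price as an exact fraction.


Step 1: Dutch auctions are strategically equivalent to first-price auctions
Step 2: The equilibrium bid is b(v) = v*(n-1)/n
Step 3: b = 12/25 * 2/3
Step 4: b = 8/25

8/25


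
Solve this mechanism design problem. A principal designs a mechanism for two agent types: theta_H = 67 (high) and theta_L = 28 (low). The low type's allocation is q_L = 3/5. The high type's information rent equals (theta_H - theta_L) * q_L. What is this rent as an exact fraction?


Step 1: theta_H - theta_L = 67 - 28 = 39
Step 2: Information rent = (theta_H - theta_L) * q_L
Step 3: = 39 * 3/5
Step 4: = 117/5

117/5


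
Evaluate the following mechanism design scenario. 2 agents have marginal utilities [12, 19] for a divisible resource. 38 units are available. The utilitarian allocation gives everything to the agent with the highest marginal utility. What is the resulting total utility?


Step 1: The marginal utilities are [12, 19]
Step 2: The highest marginal utility is 19
Step 3: All 38 units go to that agent
Step 4: Total utility = 19 * 38 = 722

722


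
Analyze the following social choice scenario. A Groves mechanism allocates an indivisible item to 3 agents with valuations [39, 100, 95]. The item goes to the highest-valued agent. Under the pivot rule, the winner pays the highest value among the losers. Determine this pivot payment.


Step 1: The efficient winner is agent 1 with value 100
Step 2: Other agents' values: [39, 95]
Step 3: Pivot payment = max(others) = 95
Step 4: The winner pays 95

95


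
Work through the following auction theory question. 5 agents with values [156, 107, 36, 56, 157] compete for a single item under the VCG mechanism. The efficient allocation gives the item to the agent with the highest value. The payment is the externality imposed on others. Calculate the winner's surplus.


Step 1: The winner is the agent with the highest value: agent 4 with value 157
Step 2: Values of other agents: [156, 107, 36, 56]
Step 3: VCG payment = max of others' values = 156
Step 4: Surplus = 157 - 156 = 1

1


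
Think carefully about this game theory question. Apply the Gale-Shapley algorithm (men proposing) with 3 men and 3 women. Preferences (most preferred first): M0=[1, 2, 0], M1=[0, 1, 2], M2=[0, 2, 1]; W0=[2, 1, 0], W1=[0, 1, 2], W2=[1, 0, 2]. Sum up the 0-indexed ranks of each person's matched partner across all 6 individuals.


Step 1: Run Gale-Shapley (men propose, women hold best offer):
  M0 proposes to W1; she accepts
  M1 proposes to W0; she accepts
  M2 proposes to W0; she switches from M1
  M1 proposes to W1; rejected
  M1 proposes to W2; she accepts
Step 2: Final matching: W0-M2, W1-M0, W2-M1
Step 3: 0-indexed ranks (man's rank of his match, then woman's): 0 + 0 + 0 + 0 + 2 + 0
Step 4: Total rank sum = 2

2


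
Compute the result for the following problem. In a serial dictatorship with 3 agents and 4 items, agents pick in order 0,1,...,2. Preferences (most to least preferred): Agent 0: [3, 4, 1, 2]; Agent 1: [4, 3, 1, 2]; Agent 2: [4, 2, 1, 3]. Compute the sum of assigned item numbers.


Step 1: Agent 0 picks item 3
Step 2: Agent 1 picks item 4
Step 3: Agent 2 picks item 2
Step 4: Sum = 3 + 4 + 2 = 9

9


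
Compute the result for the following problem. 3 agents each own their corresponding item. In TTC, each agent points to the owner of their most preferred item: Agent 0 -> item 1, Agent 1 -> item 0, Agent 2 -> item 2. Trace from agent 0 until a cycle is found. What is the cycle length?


Step 1: Trace the pointer graph from agent 0: 0 -> 1 -> 0
Step 2: A cycle is detected when we revisit agent 0
Step 3: The cycle is: 0 -> 1 -> 0
Step 4: Cycle length = 2

2


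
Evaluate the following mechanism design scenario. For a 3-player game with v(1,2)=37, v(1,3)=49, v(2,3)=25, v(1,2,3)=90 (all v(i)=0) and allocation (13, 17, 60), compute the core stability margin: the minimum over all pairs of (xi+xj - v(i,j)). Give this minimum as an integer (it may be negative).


Step 1: Slack for coalition (1,2): x1+x2 - v12 = 30 - 37 = -7
Step 2: Slack for coalition (1,3): x1+x3 - v13 = 73 - 49 = 24
Step 3: Slack for coalition (2,3): x2+x3 - v23 = 77 - 25 = 52
Step 4: Minimum slack = min(-7, 24, 52) = -7, attained by (1,2); coalition (1,2) can block (slack < 0), so the allocation is not in the core

-7


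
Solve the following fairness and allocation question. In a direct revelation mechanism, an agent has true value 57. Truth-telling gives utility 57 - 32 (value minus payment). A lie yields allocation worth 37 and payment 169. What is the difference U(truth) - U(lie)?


Step 1: U(truth) = value - payment = 57 - 32 = 25
Step 2: U(lie) = allocation - payment = 37 - 169 = -132
Step 3: IC gap = 25 - (-132) = 157

157


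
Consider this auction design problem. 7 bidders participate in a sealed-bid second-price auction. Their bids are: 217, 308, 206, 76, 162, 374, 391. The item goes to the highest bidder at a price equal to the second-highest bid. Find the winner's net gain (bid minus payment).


Step 1: Sort bids in descending order: 391, 374, 308, 217, 206, 162, 76
Step 2: The winning bid is the highest: 391
Step 3: The payment equals the second-highest bid: 374
Step 4: Surplus = winner's bid - payment = 391 - 374 = 17

17


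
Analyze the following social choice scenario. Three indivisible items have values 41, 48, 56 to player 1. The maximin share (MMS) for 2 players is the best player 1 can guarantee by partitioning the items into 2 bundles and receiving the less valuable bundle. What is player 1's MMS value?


Step 1: Item values = 41, 48, 56
Step 2: Enumerate all 2-bundle partitions and take the smaller bundle:
  Partition 1: {41} vs {48,56} -> bundles 41, 104; min = 41
  Partition 2: {48} vs {41,56} -> bundles 48, 97; min = 48
  Partition 3: {56} vs {41,48} -> bundles 56, 89; min = 56
Step 3: MMS = max(41, 48, 56) = 56

56


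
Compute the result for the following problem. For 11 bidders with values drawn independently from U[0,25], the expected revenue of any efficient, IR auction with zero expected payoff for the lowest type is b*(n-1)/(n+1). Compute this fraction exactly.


Step 1: By Revenue Equivalence, expected revenue = b*(n-1)/(n+1)
Step 2: Substituting n = 11, b = 25
Step 3: Revenue = 25*(11-1)/(11+1) = 25*10/12
Step 4: Revenue = 250/12 = 125/6

125/6


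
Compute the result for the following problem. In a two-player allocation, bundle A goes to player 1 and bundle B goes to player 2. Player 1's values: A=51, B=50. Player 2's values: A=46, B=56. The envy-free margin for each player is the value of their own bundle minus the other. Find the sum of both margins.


Step 1: Player 1's margin = v1(A) - v1(B) = 51 - 50 = 1
Step 2: Player 2's margin = v2(B) - v2(A) = 56 - 46 = 10
Step 3: Total margin = 1 + 10 = 11

11


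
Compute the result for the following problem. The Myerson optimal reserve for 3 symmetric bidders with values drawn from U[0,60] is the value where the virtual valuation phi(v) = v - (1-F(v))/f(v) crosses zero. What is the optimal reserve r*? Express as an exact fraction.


Step 1: For U[0,60], F(v) = v/60 and f(v) = 1/60
Step 2: phi(v) = v - (1 - v/60)/(1/60) = v - (60 - v) = 2v - 60
Step 3: Set phi(r*) = 0: 2r* - 60 = 0
Step 4: r* = 60/2 = 30 (the number of bidders n = 3 does not enter)

30


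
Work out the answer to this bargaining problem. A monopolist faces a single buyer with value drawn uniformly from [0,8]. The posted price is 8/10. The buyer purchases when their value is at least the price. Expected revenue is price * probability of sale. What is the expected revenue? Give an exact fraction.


Step 1: Posted price r = 4/5, value support [0,8]
Step 2: P(v >= r) = (8 - 4/5)/8 = 9/10
Step 3: Expected revenue = r * P(v >= r) = 4/5 * 9/10
Step 4: Revenue = 18/25

18/25


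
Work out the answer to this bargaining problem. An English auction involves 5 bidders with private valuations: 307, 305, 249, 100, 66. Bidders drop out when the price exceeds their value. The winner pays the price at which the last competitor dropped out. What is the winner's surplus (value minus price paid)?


Step 1: Identify the highest value: 307
Step 2: Identify the second-highest value: 305
Step 3: The final price = second-highest value = 305
Step 4: Surplus = 307 - 305 = 2

2


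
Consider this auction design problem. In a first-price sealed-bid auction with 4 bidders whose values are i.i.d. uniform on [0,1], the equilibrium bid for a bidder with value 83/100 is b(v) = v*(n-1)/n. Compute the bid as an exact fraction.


Step 1: The symmetric BNE bidding function is b(v) = v * (n-1) / n
Step 2: Substitute v = 83/100 and n = 4
Step 3: b = 83/100 * 3/4
Step 4: b = 249/400

249/400


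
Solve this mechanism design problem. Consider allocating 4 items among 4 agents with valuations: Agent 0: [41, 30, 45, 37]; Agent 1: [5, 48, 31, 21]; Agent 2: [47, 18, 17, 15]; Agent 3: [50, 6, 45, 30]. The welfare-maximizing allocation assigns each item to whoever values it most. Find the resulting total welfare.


Step 1: For each item, find the maximum value among all agents.
Step 2: Item 0 -> Agent 3 (value 50)
Step 3: Item 1 -> Agent 1 (value 48)
Step 4: Item 2 -> Agent 0 (value 45)
Step 5: Item 3 -> Agent 0 (value 37)
Step 6: Total welfare = 50 + 48 + 45 + 37 = 180

180


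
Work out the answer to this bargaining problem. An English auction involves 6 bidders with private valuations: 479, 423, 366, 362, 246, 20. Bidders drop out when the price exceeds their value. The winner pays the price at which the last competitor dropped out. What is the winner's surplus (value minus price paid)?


Step 1: Identify the highest value: 479
Step 2: Identify the second-highest value: 423
Step 3: The final price = second-highest value = 423
Step 4: Surplus = 479 - 423 = 56

56


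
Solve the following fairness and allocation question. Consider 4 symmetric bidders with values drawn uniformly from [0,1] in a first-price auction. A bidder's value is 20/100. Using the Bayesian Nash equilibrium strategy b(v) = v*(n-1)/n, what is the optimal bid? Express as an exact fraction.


Step 1: The symmetric BNE bidding function is b(v) = v * (n-1) / n
Step 2: Substitute v = 1/5 and n = 4
Step 3: b = 1/5 * 3/4
Step 4: b = 3/20

3/20


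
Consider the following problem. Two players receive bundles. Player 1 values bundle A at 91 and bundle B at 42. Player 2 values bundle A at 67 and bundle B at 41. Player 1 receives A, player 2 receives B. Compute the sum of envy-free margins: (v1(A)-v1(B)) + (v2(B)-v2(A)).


Step 1: Player 1's margin = v1(A) - v1(B) = 91 - 42 = 49
Step 2: Player 2's margin = v2(B) - v2(A) = 41 - 67 = -26
Step 3: Total margin = 49 + -26 = 23

23


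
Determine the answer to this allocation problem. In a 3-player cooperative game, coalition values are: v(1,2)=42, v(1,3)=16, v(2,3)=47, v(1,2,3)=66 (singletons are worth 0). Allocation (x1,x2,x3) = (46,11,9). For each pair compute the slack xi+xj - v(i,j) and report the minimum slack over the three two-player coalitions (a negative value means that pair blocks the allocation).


Step 1: Slack for coalition (1,2): x1+x2 - v12 = 57 - 42 = 15
Step 2: Slack for coalition (1,3): x1+x3 - v13 = 55 - 16 = 39
Step 3: Slack for coalition (2,3): x2+x3 - v23 = 20 - 47 = -27
Step 4: Minimum slack = min(15, 39, -27) = -27, attained by (2,3); coalition (2,3) can block (slack < 0), so the allocation is not in the core

-27


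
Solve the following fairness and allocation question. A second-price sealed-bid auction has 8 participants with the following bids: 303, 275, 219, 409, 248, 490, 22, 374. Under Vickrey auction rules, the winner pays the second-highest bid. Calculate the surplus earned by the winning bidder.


Step 1: Sort bids in descending order: 490, 409, 374, 303, 275, 248, 219, 22
Step 2: The winning bid is the highest: 490
Step 3: The payment equals the second-highest bid: 409
Step 4: Surplus = winner's bid - payment = 490 - 409 = 81

81


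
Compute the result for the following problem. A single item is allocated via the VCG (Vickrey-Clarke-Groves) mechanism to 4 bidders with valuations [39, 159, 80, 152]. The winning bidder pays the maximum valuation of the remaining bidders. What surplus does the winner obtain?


Step 1: The winner is the agent with the highest value: agent 1 with value 159
Step 2: Values of other agents: [39, 80, 152]
Step 3: VCG payment = max of others' values = 152
Step 4: Surplus = 159 - 152 = 7

7


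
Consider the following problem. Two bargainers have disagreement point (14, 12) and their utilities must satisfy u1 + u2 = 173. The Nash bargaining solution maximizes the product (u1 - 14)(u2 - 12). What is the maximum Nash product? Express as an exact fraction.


Step 1: The Nash solution splits surplus symmetrically above the disagreement point
Step 2: u1 = (total + d1 - d2)/2 = (173 + 14 - 12)/2 = 175/2
Step 3: u2 = (total - d1 + d2)/2 = (173 - 14 + 12)/2 = 171/2
Step 4: Nash product = (175/2 - 14) * (171/2 - 12)
Step 5: = 147/2 * 147/2 = 21609/4

21609/4


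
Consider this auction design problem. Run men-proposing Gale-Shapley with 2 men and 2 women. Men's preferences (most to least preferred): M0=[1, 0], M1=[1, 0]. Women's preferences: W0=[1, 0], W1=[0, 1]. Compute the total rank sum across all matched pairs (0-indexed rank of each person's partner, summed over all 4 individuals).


Step 1: Run Gale-Shapley (men propose, women hold best offer):
  M0 proposes to W1; she accepts
  M1 proposes to W1; rejected
  M1 proposes to W0; she accepts
Step 2: Final matching: W0-M1, W1-M0
Step 3: 0-indexed ranks (man's rank of his match, then woman's): 1 + 0 + 0 + 0
Step 4: Total rank sum = 1

1


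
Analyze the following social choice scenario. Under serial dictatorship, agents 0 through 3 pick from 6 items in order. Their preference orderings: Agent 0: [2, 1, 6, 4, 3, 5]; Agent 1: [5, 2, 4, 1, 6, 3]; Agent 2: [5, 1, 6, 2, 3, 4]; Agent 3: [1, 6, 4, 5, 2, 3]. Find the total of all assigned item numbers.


Step 1: Agent 0 picks item 2
Step 2: Agent 1 picks item 5
Step 3: Agent 2 picks item 1
Step 4: Agent 3 picks item 6
Step 5: Sum = 2 + 5 + 1 + 6 = 14

14


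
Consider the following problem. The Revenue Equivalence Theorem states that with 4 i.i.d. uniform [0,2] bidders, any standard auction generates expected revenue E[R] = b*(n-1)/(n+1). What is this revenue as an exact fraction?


Step 1: By Revenue Equivalence, expected revenue = b*(n-1)/(n+1)
Step 2: Substituting n = 4, b = 2
Step 3: Revenue = 2*(4-1)/(4+1) = 2*3/5
Step 4: Revenue = 6/5

6/5


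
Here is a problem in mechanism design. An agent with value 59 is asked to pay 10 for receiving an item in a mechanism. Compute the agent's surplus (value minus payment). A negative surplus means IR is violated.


Step 1: Surplus = value - payment = 59 - 10 = 49
Step 2: IR is satisfied (surplus >= 0)

49


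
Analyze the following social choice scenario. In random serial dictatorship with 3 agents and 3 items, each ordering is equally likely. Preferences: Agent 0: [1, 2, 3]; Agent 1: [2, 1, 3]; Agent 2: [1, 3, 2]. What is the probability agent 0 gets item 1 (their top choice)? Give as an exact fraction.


Step 1: Agent 0 wants item 1
Step 2: There are 6 possible orderings of agents
Step 3: In 3 orderings, agent 0 gets item 1
Step 4: Probability = 3/6 = 1/2

1/2


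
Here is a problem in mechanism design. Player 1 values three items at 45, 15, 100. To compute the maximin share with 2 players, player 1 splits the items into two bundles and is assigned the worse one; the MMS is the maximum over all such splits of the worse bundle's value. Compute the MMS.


Step 1: Item values = 45, 15, 100
Step 2: Enumerate all 2-bundle partitions and take the smaller bundle:
  Partition 1: {45} vs {15,100} -> bundles 45, 115; min = 45
  Partition 2: {15} vs {45,100} -> bundles 15, 145; min = 15
  Partition 3: {100} vs {45,15} -> bundles 100, 60; min = 60
Step 3: MMS = max(45, 15, 60) = 60

60


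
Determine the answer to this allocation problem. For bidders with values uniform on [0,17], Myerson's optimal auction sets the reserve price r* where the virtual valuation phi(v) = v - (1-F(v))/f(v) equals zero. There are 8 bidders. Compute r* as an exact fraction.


Step 1: For U[0,17], F(v) = v/17 and f(v) = 1/17
Step 2: phi(v) = v - (1 - v/17)/(1/17) = v - (17 - v) = 2v - 17
Step 3: Set phi(r*) = 0: 2r* - 17 = 0
Step 4: r* = 17/2 (the number of bidders n = 8 does not enter)

17/2


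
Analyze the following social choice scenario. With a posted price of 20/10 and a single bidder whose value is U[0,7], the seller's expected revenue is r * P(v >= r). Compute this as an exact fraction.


Step 1: Posted price r = 2, value support [0,7]
Step 2: P(v >= r) = (7 - 2)/7 = 5/7
Step 3: Expected revenue = r * P(v >= r) = 2 * 5/7
Step 4: Revenue = 10/7

10/7


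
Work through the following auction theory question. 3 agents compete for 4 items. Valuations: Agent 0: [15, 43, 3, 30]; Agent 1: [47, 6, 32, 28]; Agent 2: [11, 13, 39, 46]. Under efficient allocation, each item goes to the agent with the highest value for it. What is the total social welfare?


Step 1: For each item, find the maximum value among all agents.
Step 2: Item 0 -> Agent 1 (value 47)
Step 3: Item 1 -> Agent 0 (value 43)
Step 4: Item 2 -> Agent 2 (value 39)
Step 5: Item 3 -> Agent 2 (value 46)
Step 6: Total welfare = 47 + 43 + 39 + 46 = 175

175


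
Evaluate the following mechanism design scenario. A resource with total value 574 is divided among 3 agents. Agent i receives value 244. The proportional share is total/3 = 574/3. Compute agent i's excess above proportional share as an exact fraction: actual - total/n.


Step 1: Proportional share = 574/3
Step 2: Agent's actual allocation = 244
Step 3: Excess = 244 - 574/3 = 158/3

158/3


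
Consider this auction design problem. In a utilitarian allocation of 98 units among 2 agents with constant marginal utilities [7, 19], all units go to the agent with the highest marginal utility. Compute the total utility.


Step 1: The marginal utilities are [7, 19]
Step 2: The highest marginal utility is 19
Step 3: All 98 units go to that agent
Step 4: Total utility = 19 * 98 = 1862

1862


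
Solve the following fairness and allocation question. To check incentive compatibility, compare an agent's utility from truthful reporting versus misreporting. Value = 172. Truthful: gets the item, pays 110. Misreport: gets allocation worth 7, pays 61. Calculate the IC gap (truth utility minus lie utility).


Step 1: U(truth) = value - payment = 172 - 110 = 62
Step 2: U(lie) = allocation - payment = 7 - 61 = -54
Step 3: IC gap = 62 - (-54) = 116

116


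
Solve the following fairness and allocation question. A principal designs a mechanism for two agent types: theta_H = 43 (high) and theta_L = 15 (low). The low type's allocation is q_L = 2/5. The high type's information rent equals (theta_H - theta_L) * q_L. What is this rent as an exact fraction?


Step 1: theta_H - theta_L = 43 - 15 = 28
Step 2: Information rent = (theta_H - theta_L) * q_L
Step 3: = 28 * 2/5
Step 4: = 56/5

56/5


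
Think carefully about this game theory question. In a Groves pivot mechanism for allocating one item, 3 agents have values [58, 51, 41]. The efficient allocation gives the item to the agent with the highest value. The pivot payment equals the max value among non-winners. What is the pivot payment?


Step 1: The efficient winner is agent 0 with value 58
Step 2: Other agents' values: [51, 41]
Step 3: Pivot payment = max(others) = 51
Step 4: The winner pays 51

51


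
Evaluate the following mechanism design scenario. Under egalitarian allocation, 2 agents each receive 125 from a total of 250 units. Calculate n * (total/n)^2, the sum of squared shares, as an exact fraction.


Step 1: Each agent's share = 250/2 = 125
Step 2: Square of each share = (125)^2 = 15625
Step 3: Sum of squares = 2 * 15625 = 31250

31250


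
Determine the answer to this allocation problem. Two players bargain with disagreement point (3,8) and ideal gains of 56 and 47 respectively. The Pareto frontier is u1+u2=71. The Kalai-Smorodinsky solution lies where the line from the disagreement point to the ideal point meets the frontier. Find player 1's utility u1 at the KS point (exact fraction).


Step 1: At the KS point, (u1-d1)/r1 = (u2-d2)/r2 = t and u1+u2 = 71
Step 2: u1 = d1 + r1*t and u2 = d2 + r2*t, so (d1 + r1*t) + (d2 + r2*t) = 71
Step 3: t = (71 - 3 - 8)/(56 + 47) = 60/103
Step 4: u1 = d1 + r1*t = 3 + 56 * 60/103 = 3669/103
Step 5: (Check: u2 = d2 + r2*t = 3644/103; u1+u2 = 3669/103 + 3644/103 = 71, on the frontier.)

3669/103


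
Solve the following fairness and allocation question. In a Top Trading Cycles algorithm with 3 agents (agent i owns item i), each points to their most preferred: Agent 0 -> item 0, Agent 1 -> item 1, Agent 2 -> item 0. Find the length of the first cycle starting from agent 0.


Step 1: Trace the pointer graph from agent 0: 0 -> 0
Step 2: A cycle is detected when we revisit agent 0
Step 3: The cycle is: 0 -> 0
Step 4: Cycle length = 1

1


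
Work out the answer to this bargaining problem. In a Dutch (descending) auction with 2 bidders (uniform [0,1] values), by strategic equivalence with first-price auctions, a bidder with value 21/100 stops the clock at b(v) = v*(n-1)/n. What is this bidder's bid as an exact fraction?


Step 1: Dutch auctions are strategically equivalent to first-price auctions
Step 2: The equilibrium bid is b(v) = v*(n-1)/n
Step 3: b = 21/100 * 1/2
Step 4: b = 21/200

21/200


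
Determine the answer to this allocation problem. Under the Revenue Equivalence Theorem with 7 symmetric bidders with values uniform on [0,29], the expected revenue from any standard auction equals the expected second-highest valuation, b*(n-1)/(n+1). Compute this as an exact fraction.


Step 1: By Revenue Equivalence, expected revenue = b*(n-1)/(n+1)
Step 2: Substituting n = 7, b = 29
Step 3: Revenue = 29*(7-1)/(7+1) = 29*6/8
Step 4: Revenue = 174/8 = 87/4

87/4
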